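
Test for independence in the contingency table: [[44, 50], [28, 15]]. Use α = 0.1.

χ² = 3.966. df = 1, critical = 2.706. Reject H₀. Variables are dependent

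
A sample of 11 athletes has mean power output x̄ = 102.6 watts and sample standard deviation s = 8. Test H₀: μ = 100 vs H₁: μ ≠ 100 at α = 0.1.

t = (x̄ - μ₀)/(s/√n) = (102.6 - 100)/(8/√11) = 1.078. df = 10, critical t = ±1.812. Fail to reject H₀.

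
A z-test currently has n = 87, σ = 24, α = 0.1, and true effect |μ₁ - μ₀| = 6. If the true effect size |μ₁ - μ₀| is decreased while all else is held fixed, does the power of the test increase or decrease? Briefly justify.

Power decreases: a smaller true effect decreases the non-centrality λ = |μ₁ - μ₀|/(σ/√n).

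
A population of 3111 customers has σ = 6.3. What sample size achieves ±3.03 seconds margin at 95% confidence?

Without FPC: n₀ = (1.96×6.3/3.03)² = 16.608. With FPC: n = n₀N/(n₀+N-1) = 16.5 → n = 17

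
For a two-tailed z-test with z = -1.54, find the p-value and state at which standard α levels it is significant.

p = 2·P(Z > |-1.54|) = 2·(1 - Φ(1.54)) ≈ 0.1236. Not significant at any standard level.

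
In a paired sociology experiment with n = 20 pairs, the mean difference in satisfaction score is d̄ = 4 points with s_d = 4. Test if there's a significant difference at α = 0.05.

t = d̄/(s_d/√n) = 4/(4/√20) = 4.472. df = 19, critical t = ±2.093. Reject H₀.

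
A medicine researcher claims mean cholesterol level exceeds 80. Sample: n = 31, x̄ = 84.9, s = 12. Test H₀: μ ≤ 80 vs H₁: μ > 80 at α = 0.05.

t = (84.9 - 80)/(12/√31) = 2.274, df = 30. Critical t = 1.697. Reject H₀.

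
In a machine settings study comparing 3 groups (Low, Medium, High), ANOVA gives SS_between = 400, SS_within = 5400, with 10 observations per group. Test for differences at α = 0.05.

df_between = 2, df_within = 27. F = MS_between/MS_within = 200.0/200.0 = 1.0. F_crit ≈ 3.354. Fail to reject H₀.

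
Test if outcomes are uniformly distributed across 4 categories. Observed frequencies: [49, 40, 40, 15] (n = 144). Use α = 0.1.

Expected = 36 each. χ² = Σ(O-E)²/E = 17.833. df = 3, critical value = 6.251. Reject H₀.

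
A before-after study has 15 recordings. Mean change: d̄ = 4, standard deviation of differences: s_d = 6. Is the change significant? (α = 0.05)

t = d̄/(s_d/√n) = 4/(6/√15) = 2.582. df = 14, critical t = ±2.145. Reject H₀.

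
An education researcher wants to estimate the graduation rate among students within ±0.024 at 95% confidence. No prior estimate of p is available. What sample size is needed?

Conservative approach: use p = 0.5 (maximizes p(1-p) = 0.25). n = z²(0.25)/E² = 1.96²×0.25/0.024² = 1667.4 → n = 1668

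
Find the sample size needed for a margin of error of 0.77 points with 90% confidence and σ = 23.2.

n = (z*σ/E)² = (1.645×23.2/0.77)² = 2456.6 → n = 2457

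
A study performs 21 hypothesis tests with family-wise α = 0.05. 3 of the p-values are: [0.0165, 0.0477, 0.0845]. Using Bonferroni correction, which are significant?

Bonferroni α = 0.05/21 = 0.00238. None of the given p-values are significant.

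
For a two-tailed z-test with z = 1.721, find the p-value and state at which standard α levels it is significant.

p = 2·P(Z > |1.721|) = 2·(1 - Φ(1.721)) ≈ 0.0853. Significant at α = 0.1.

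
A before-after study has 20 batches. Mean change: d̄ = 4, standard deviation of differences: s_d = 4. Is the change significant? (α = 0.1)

t = d̄/(s_d/√n) = 4/(4/√20) = 4.472. df = 19, critical t = ±1.729. Reject H₀.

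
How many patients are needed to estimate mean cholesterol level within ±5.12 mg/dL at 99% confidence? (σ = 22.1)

n = (z*σ/E)² = (2.576×22.1/5.12)² = 123.6 → n = 124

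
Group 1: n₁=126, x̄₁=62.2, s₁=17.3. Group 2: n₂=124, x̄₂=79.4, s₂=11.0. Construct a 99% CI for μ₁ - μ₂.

Difference = -17.2. SE = √(17.3²/126 + 11.0²/124) = 1.831. CI = (-21.92, -12.48)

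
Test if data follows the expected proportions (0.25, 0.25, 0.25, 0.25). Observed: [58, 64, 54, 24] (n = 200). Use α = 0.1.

Expected: [50.0, 50.0, 50.0, 50.0]. χ² = 19.04. df = 3, critical = 6.251. Reject H₀.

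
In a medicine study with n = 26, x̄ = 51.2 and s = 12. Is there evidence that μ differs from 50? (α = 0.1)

t = (x̄ - μ₀)/(s/√n) = (51.2 - 50)/(12/√26) = 0.51. df = 25, critical t = ±1.708. Fail to reject H₀.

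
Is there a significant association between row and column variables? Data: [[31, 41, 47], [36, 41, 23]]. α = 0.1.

χ² = 7.006. df = 2, critical = 4.605. Reject H₀. Variables are dependent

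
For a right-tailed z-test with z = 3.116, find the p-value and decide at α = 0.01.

p = P(Z > 3.116) = 1 - Φ(3.116) ≈ 0.0009. Since p < 0.01, reject H₀ (significant) at α = 0.01.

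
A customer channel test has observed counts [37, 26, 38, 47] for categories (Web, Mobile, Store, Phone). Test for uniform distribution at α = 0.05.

Expected = 37 each. χ² = Σ(O-E)²/E = 6.0. df = 3, critical value = 7.815. Fail to reject H₀.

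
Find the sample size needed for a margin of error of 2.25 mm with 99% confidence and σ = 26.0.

n = (z*σ/E)² = (2.576×26.0/2.25)² = 886.1 → n = 887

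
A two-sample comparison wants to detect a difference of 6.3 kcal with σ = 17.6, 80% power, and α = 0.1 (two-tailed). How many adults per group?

n per group = 2(z_α/2 + z_β)²σ²/d² = 2×(1.645 + 0.84)²×17.6²/6.3² = 96.4 → n = 97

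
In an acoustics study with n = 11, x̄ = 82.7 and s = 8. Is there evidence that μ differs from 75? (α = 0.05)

t = (x̄ - μ₀)/(s/√n) = (82.7 - 75)/(8/√11) = 3.192. df = 10, critical t = ±2.228. Reject H₀.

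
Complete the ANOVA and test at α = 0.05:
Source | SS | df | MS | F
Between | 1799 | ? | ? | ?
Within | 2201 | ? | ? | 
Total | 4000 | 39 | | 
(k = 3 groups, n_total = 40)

df_between = 2, df_within = 37. MS_between = 899.5, MS_within = 59.49. F = 15.121, F_crit ≈ 3.252. Reject H₀.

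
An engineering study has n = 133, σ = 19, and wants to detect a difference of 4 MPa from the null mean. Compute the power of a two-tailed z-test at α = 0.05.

SE = σ/√n = 19/√133 = 1.648. Non-centrality λ = d/SE = 4/1.648 = 2.428. Power ≈ Φ(λ - z_{α/2}) = Φ(2.428 - 1.96) = Φ(0.468) = 0.68.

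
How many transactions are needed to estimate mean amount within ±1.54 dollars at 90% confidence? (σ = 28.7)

n = (z*σ/E)² = (1.645×28.7/1.54)² = 939.8 → n = 940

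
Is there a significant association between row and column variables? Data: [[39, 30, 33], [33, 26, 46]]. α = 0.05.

χ² = 2.882. df = 2, critical = 5.991. Fail to reject H₀. No evidence of dependence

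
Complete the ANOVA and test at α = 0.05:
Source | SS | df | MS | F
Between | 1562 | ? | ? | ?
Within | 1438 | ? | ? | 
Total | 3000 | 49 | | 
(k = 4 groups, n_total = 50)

df_between = 3, df_within = 46. MS_between = 520.67, MS_within = 31.26. F = 16.656, F_crit ≈ 2.807. Reject H₀.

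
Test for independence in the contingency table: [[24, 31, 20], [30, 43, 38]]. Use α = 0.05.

χ² = 1.279. df = 2, critical = 5.991. Fail to reject H₀. No evidence of dependence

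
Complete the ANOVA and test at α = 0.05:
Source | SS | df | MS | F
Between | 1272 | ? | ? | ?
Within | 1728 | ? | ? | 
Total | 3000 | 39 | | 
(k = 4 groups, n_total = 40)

df_between = 3, df_within = 36. MS_between = 424.0, MS_within = 48.0. F = 8.833, F_crit ≈ 2.866. Reject H₀.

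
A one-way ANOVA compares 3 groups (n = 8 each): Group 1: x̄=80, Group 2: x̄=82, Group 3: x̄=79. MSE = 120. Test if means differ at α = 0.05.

Grand mean = 80.33. SS_between = 37.33, MS_between = 18.67. F = 0.156, F_crit ≈ 3.467. Fail to reject H₀.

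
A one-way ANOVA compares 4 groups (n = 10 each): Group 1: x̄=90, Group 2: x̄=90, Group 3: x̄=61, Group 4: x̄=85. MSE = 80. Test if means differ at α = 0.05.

Grand mean = 81.5. SS_between = 5770.0, MS_between = 1923.33. F = 24.042, F_crit ≈ 2.866. Reject H₀.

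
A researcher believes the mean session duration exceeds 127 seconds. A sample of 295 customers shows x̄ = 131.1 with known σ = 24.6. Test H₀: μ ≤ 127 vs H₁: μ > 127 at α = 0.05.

z = 2.863. Critical value: 1.645. Reject H₀.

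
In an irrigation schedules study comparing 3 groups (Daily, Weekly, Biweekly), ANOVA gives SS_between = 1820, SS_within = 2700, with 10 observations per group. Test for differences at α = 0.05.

df_between = 2, df_within = 27. F = MS_between/MS_within = 910.0/100.0 = 9.1. F_crit ≈ 3.354. Reject H₀. At least one mean differs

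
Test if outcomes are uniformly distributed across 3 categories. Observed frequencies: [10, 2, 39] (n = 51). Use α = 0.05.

Expected = 17 each. χ² = Σ(O-E)²/E = 44.588. df = 2, critical value = 5.991. Reject H₀.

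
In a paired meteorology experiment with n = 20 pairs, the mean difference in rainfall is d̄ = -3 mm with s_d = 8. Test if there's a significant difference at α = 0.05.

t = d̄/(s_d/√n) = -3/(8/√20) = -1.677. df = 19, critical t = ±2.093. Fail to reject H₀.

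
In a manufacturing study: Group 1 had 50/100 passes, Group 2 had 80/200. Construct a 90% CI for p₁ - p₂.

p̂₁ = 0.5, p̂₂ = 0.4. Difference = 0.1. CI = (-0.0, 0.2)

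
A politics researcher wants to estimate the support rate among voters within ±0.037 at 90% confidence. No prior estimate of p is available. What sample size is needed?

Conservative approach: use p = 0.5 (maximizes p(1-p) = 0.25). n = z²(0.25)/E² = 1.645²×0.25/0.037² = 494.2 → n = 495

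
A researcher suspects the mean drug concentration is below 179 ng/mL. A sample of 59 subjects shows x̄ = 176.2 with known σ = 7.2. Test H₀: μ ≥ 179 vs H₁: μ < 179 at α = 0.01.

z = -2.987. Critical value: -2.33. Reject H₀.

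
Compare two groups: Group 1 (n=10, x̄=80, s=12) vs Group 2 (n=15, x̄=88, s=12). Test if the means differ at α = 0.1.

Pooled sp = 12.0. t = -1.633, df = 23. Critical t = ±1.714. Fail to reject H₀.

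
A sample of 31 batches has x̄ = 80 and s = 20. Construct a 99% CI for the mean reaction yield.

CI = x̄ ± t*(s/√n) = 80 ± 2.75(20/√31) = (70.12, 89.88)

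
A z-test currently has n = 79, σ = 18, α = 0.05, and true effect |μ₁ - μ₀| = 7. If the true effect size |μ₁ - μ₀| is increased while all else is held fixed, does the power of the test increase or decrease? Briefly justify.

Power increases: a larger true effect increases the non-centrality λ = |μ₁ - μ₀|/(σ/√n).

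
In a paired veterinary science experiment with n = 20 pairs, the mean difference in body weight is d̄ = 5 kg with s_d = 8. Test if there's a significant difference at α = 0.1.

t = d̄/(s_d/√n) = 5/(8/√20) = 2.795. df = 19, critical t = ±1.729. Reject H₀.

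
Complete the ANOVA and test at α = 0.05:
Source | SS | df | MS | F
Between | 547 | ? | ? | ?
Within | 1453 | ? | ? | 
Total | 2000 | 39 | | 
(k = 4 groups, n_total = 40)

df_between = 3, df_within = 36. MS_between = 182.33, MS_within = 40.36. F = 4.518, F_crit ≈ 2.866. Reject H₀.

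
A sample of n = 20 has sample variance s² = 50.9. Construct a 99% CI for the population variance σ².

df = 19. χ²_{0.005} = 38.582, χ²_{0.995} = 6.844. CI for σ² = ((n-1)s²/χ²_{α/2}, (n-1)s²/χ²_{1-α/2}) = (19·50.9/38.582, 19·50.9/6.844) = (25.07, 141.31)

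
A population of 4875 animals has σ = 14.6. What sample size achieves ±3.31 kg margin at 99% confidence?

Without FPC: n₀ = (2.576×14.6/3.31)² = 129.105. With FPC: n = n₀N/(n₀+N-1) = 125.8 → n = 126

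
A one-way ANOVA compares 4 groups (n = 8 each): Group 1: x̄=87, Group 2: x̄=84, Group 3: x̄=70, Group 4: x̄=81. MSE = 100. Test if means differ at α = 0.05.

Grand mean = 80.5. SS_between = 1320.0, MS_between = 440.0. F = 4.4, F_crit ≈ 2.947. Reject H₀.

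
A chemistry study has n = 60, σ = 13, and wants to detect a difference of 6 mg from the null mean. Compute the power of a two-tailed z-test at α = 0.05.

SE = σ/√n = 13/√60 = 1.678. Non-centrality λ = d/SE = 6/1.678 = 3.575. Power ≈ Φ(λ - z_{α/2}) = Φ(3.575 - 1.96) = Φ(1.615) = 0.947.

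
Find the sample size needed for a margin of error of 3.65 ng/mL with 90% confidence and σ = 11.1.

n = (z*σ/E)² = (1.645×11.1/3.65)² = 25.03 → n = 26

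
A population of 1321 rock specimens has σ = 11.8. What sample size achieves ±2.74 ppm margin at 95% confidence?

Without FPC: n₀ = (1.96×11.8/2.74)² = 71.248. With FPC: n = n₀N/(n₀+N-1) = 67.7 → n = 68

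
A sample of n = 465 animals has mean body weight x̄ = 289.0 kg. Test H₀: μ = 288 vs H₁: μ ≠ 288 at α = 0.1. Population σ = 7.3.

z = (x̄ - μ₀)/(σ/√n) = (289.0 - 288)/(7.3/√465) = 2.954. Critical value: ±1.645. Since |2.954| > 1.645, Reject H₀.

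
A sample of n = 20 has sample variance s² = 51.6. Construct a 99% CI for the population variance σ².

df = 19. χ²_{0.005} = 38.582, χ²_{0.995} = 6.844. CI for σ² = ((n-1)s²/χ²_{α/2}, (n-1)s²/χ²_{1-α/2}) = (19·51.6/38.582, 19·51.6/6.844) = (25.41, 143.25)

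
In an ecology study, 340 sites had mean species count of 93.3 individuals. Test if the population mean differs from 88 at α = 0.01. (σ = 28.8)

z = (x̄ - μ₀)/(σ/√n) = (93.3 - 88)/(28.8/√340) = 3.393. Critical value: ±2.576. Since |3.393| > 2.576, Reject H₀.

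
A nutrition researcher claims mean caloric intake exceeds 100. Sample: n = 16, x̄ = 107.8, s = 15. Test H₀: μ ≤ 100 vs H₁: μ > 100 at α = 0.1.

t = (107.8 - 100)/(15/√16) = 2.08, df = 15. Critical t = 1.341. Reject H₀.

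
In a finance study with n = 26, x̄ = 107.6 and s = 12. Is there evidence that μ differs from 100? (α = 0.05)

t = (x̄ - μ₀)/(s/√n) = (107.6 - 100)/(12/√26) = 3.229. df = 25, critical t = ±2.06. Reject H₀.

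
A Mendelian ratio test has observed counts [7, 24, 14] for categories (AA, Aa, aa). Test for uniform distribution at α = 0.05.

Expected = 15 each. χ² = Σ(O-E)²/E = 9.733. df = 2, critical value = 5.991. Reject H₀.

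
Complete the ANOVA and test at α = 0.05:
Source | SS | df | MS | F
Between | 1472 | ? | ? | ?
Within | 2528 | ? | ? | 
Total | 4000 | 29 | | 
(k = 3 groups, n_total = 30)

df_between = 2, df_within = 27. MS_between = 736.0, MS_within = 93.63. F = 7.861, F_crit ≈ 3.354. Reject H₀.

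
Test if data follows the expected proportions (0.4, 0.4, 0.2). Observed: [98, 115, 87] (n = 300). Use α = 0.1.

Expected: [120.0, 120.0, 60.0]. χ² = 16.392. df = 2, critical = 4.605. Reject H₀.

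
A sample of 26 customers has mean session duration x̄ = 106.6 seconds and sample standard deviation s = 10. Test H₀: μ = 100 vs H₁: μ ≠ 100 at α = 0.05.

t = (x̄ - μ₀)/(s/√n) = (106.6 - 100)/(10/√26) = 3.365. df = 25, critical t = ±2.06. Reject H₀.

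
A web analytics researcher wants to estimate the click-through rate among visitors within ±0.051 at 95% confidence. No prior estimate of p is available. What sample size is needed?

Conservative approach: use p = 0.5 (maximizes p(1-p) = 0.25). n = z²(0.25)/E² = 1.96²×0.25/0.051² = 369.2 → n = 370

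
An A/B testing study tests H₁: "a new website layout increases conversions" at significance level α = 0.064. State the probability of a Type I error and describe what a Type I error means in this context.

P(Type I error) = α = 0.064. A Type I error is rejecting H₀ when H₀ is actually true (false positive) — here, concluding that a new website layout increases conversions when in fact this is not the case. Consequence: rolling out a layout that doesn't actually help — wasted engineering effort.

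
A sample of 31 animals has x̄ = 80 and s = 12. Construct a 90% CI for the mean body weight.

CI = x̄ ± t*(s/√n) = 80 ± 1.697(12/√31) = (76.34, 83.66)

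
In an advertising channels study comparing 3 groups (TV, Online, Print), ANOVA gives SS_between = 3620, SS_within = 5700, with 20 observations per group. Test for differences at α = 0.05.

df_between = 2, df_within = 57. F = MS_between/MS_within = 1810.0/100.0 = 18.1. F_crit ≈ 3.159. Reject H₀. At least one mean differs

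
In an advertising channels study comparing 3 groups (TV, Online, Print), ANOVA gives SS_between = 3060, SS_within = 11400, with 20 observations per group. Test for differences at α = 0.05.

df_between = 2, df_within = 57. F = MS_between/MS_within = 1530.0/200.0 = 7.65. F_crit ≈ 3.159. Reject H₀. At least one mean differs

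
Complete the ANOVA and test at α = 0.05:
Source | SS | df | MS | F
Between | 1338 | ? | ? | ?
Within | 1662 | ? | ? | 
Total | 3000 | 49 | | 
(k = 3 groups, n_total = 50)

df_between = 2, df_within = 47. MS_between = 669.0, MS_within = 35.36. F = 18.919, F_crit ≈ 3.195. Reject H₀.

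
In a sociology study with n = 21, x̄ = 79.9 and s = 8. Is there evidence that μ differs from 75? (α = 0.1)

t = (x̄ - μ₀)/(s/√n) = (79.9 - 75)/(8/√21) = 2.807. df = 20, critical t = ±1.725. Reject H₀.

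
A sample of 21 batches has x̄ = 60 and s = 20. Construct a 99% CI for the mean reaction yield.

CI = x̄ ± t*(s/√n) = 60 ± 2.845(20/√21) = (47.58, 72.42)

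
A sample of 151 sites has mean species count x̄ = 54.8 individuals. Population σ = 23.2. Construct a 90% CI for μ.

CI = x̄ ± z*(σ/√n) = 54.8 ± 1.645(23.2/√151) = 54.8 ± 3.11 = (51.69, 57.91)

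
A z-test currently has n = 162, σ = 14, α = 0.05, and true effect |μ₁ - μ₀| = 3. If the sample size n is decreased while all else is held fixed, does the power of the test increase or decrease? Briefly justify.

Power decreases: a smaller n inflates the standard error σ/√n, pulling the sampling distribution under H₁ back toward the critical value.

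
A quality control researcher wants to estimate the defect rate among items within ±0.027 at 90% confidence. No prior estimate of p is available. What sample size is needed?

Conservative approach: use p = 0.5 (maximizes p(1-p) = 0.25). n = z²(0.25)/E² = 1.645²×0.25/0.027² = 928.0 → n = 928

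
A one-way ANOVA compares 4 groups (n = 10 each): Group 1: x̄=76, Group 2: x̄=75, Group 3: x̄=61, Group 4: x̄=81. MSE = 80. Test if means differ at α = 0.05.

Grand mean = 73.25. SS_between = 2207.5, MS_between = 735.83. F = 9.198, F_crit ≈ 2.866. Reject H₀.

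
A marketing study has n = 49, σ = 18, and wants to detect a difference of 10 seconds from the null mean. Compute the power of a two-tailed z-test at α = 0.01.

SE = σ/√n = 18/√49 = 2.571. Non-centrality λ = d/SE = 10/2.571 = 3.889. Power ≈ Φ(λ - z_{α/2}) = Φ(3.889 - 2.576) = Φ(1.313) = 0.905.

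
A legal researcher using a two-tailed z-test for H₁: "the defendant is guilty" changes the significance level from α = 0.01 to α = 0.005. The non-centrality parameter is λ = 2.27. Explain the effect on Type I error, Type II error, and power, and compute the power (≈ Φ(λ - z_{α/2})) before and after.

Decreasing α from 0.01 to 0.005:
• Type I error rate decreases (α is the Type I rate by definition).
• Critical value moves from z_{α/2} = 2.576 to 2.807, so power = Φ(λ - z_{α/2}) goes from Φ(2.27 - 2.576) = 0.38 to Φ(2.27 - 2.807) = 0.296.
• Type II error rate β = 1 - power therefore increases (0.62 → 0.704).
Appropriate when false positives are costly — here, convicting an innocent person.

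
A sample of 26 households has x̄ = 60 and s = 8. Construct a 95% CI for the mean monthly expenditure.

CI = x̄ ± t*(s/√n) = 60 ± 2.06(8/√26) = (56.77, 63.23)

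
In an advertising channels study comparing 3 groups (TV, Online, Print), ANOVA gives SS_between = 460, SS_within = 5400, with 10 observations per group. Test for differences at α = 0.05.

df_between = 2, df_within = 27. F = MS_between/MS_within = 230.0/200.0 = 1.15. F_crit ≈ 3.354. Fail to reject H₀.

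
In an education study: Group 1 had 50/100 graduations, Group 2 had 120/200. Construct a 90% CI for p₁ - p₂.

p̂₁ = 0.5, p̂₂ = 0.6. Difference = -0.1. CI = (-0.2, 0.0)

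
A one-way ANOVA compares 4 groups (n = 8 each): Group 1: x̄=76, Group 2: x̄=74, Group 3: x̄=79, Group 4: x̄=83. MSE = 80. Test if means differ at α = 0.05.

Grand mean = 78.0. SS_between = 368.0, MS_between = 122.67. F = 1.533, F_crit ≈ 2.947. Fail to reject H₀.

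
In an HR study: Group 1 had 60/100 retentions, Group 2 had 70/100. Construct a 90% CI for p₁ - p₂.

p̂₁ = 0.6, p̂₂ = 0.7. Difference = -0.1. CI = (-0.21, 0.01)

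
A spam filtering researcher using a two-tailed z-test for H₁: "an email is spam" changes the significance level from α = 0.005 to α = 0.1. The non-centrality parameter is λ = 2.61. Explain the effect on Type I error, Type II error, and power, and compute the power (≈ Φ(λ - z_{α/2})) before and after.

Increasing α from 0.005 to 0.1:
• Type I error rate increases (α is the Type I rate by definition).
• Critical value moves from z_{α/2} = 2.807 to 1.645, so power = Φ(λ - z_{α/2}) goes from Φ(2.61 - 2.807) = 0.422 to Φ(2.61 - 1.645) = 0.833.
• Type II error rate β = 1 - power therefore decreases (0.578 → 0.167).
Appropriate when false negatives are costly — here, a spam email lands in the inbox.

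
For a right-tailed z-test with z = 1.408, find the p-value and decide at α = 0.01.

p = P(Z > 1.408) = 1 - Φ(1.408) ≈ 0.0796. Since p ≥ 0.01, fail to reject H₀ (not significant) at α = 0.01.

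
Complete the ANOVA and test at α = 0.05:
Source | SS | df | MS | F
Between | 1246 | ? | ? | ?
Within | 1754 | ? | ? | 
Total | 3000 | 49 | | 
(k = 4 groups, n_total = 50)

df_between = 3, df_within = 46. MS_between = 415.33, MS_within = 38.13. F = 10.892, F_crit ≈ 2.807. Reject H₀.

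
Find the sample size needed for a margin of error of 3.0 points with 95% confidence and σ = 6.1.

n = (z*σ/E)² = (1.96×6.1/3.0)² = 15.9 → n = 16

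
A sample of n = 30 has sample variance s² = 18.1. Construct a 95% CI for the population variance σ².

df = 29. χ²_{0.025} = 45.722, χ²_{0.975} = 16.047. CI for σ² = ((n-1)s²/χ²_{α/2}, (n-1)s²/χ²_{1-α/2}) = (29·18.1/45.722, 29·18.1/16.047) = (11.48, 32.71)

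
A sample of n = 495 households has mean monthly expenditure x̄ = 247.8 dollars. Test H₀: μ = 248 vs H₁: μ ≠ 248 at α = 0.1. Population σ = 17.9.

z = (x̄ - μ₀)/(σ/√n) = (247.8 - 248)/(17.9/√495) = -0.249. Critical value: ±1.645. Since |-0.249| ≤ 1.645, Fail to reject H₀.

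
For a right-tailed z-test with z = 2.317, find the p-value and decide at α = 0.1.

p = P(Z > 2.317) = 1 - Φ(2.317) ≈ 0.0103. Since p < 0.1, reject H₀ (significant) at α = 0.1.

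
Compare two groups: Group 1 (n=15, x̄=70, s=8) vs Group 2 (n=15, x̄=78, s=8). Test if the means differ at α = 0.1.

Pooled sp = 8.0. t = -2.739, df = 28. Critical t = ±1.701. Reject H₀.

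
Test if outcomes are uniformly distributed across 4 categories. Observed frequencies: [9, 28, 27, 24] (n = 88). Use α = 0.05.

Expected = 22 each. χ² = Σ(O-E)²/E = 10.636. df = 3, critical value = 7.815. Reject H₀.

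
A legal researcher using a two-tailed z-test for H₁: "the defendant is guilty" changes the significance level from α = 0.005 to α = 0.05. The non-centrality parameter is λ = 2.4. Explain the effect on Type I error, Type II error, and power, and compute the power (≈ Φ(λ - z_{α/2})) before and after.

Increasing α from 0.005 to 0.05:
• Type I error rate increases (α is the Type I rate by definition).
• Critical value moves from z_{α/2} = 2.807 to 1.96, so power = Φ(λ - z_{α/2}) goes from Φ(2.4 - 2.807) = 0.342 to Φ(2.4 - 1.96) = 0.67.
• Type II error rate β = 1 - power therefore decreases (0.658 → 0.33).
Appropriate when false negatives are costly — here, acquitting a guilty person.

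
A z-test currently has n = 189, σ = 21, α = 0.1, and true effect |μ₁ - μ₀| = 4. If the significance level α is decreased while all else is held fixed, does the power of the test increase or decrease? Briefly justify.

Power decreases: a smaller α raises the critical value, so less of the H₁ sampling distribution falls in the rejection region.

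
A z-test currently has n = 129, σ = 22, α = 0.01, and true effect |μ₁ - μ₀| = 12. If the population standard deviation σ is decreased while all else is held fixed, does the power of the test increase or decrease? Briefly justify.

Power increases: a smaller σ shrinks the standard error σ/√n, moving the sampling distribution under H₁ further from the critical value.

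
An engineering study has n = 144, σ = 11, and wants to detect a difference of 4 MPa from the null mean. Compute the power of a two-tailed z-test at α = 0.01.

SE = σ/√n = 11/√144 = 0.917. Non-centrality λ = d/SE = 4/0.917 = 4.364. Power ≈ Φ(λ - z_{α/2}) = Φ(4.364 - 2.576) = Φ(1.788) = 0.963.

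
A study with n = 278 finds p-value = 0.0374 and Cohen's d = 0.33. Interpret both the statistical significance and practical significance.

Statistically significant (p = 0.0374 < 0.05). Cohen's d = 0.33 indicates a small effect size. Both statistical and practical significance should be considered.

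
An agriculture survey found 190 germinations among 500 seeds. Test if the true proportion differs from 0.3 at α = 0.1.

p̂ = 0.38, p₀ = 0.3. z = (p̂ - p₀)/√(p₀(1-p₀)/n) = 3.904. Critical: ±1.645. Reject H₀.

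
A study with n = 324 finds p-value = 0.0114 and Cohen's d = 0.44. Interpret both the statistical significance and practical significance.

Statistically significant (p = 0.0114 < 0.05). Cohen's d = 0.44 indicates a small effect size. Both statistical and practical significance should be considered.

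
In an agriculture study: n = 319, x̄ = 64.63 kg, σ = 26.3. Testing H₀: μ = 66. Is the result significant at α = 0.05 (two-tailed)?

z = (64.63 - 66)/(26.3/√319) = -0.93. Since |z| ≤ 1.96, not significant at α = 0.05.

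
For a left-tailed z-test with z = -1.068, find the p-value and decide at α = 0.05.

p = P(Z < -1.068) = Φ(-1.068) ≈ 0.1428. Since p ≥ 0.05, fail to reject H₀ (not significant) at α = 0.05.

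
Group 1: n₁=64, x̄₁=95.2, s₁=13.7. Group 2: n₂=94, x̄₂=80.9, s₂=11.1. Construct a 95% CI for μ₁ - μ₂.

Difference = 14.3. SE = √(13.7²/64 + 11.1²/94) = 2.06. CI = (10.26, 18.34)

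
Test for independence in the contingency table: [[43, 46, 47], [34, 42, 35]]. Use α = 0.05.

χ² = 0.464. df = 2, critical = 5.991. Fail to reject H₀. No evidence of dependence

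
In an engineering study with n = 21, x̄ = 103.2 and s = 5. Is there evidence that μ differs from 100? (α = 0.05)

t = (x̄ - μ₀)/(s/√n) = (103.2 - 100)/(5/√21) = 2.933. df = 20, critical t = ±2.086. Reject H₀.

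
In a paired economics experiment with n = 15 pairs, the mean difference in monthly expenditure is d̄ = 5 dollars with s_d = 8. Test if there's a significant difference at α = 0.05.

t = d̄/(s_d/√n) = 5/(8/√15) = 2.421. df = 14, critical t = ±2.145. Reject H₀.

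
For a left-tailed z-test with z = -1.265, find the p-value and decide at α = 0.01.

p = P(Z < -1.265) = Φ(-1.265) ≈ 0.1029. Since p ≥ 0.01, fail to reject H₀ (not significant) at α = 0.01.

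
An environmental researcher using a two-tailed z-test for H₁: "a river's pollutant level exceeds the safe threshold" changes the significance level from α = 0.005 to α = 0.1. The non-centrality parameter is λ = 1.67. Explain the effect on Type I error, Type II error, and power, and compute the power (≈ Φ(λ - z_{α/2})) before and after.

Increasing α from 0.005 to 0.1:
• Type I error rate increases (α is the Type I rate by definition).
• Critical value moves from z_{α/2} = 2.807 to 1.645, so power = Φ(λ - z_{α/2}) goes from Φ(1.67 - 2.807) = 0.128 to Φ(1.67 - 1.645) = 0.51.
• Type II error rate β = 1 - power therefore decreases (0.872 → 0.49).
Appropriate when false negatives are costly — here, allowing unsafe pollution to continue.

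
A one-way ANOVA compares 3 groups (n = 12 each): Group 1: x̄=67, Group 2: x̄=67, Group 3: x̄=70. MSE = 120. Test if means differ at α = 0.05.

Grand mean = 68.0. SS_between = 72.0, MS_between = 36.0. F = 0.3, F_crit ≈ 3.285. Fail to reject H₀.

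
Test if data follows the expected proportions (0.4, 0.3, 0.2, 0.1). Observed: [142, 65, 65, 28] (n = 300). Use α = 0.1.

Expected: [120.0, 90.0, 60.0, 30.0]. χ² = 11.528. df = 3, critical = 6.251. Reject H₀.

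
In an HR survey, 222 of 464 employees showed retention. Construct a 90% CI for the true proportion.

p̂ = 0.478. CI = p̂ ± z*√(p̂(1-p̂)/n) = (0.44, 0.517)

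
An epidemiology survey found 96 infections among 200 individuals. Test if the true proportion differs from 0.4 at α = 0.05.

p̂ = 0.48, p₀ = 0.4. z = (p̂ - p₀)/√(p₀(1-p₀)/n) = 2.309. Critical: ±1.96. Reject H₀.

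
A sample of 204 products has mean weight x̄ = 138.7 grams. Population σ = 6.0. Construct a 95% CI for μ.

CI = x̄ ± z*(σ/√n) = 138.7 ± 1.96(6.0/√204) = 138.7 ± 0.82 = (137.88, 139.52)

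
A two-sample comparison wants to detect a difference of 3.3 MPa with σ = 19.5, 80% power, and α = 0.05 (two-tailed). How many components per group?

n per group = 2(z_α/2 + z_β)²σ²/d² = 2×(1.96 + 0.84)²×19.5²/3.3² = 547.5 → n = 548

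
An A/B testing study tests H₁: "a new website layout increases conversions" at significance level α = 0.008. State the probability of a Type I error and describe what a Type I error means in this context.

P(Type I error) = α = 0.008. A Type I error is rejecting H₀ when H₀ is actually true (false positive) — here, concluding that a new website layout increases conversions when in fact this is not the case. Consequence: rolling out a layout that doesn't actually help — wasted engineering effort.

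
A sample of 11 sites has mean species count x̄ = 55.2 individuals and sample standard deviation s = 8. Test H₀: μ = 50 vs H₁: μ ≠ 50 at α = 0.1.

t = (x̄ - μ₀)/(s/√n) = (55.2 - 50)/(8/√11) = 2.156. df = 10, critical t = ±1.812. Reject H₀.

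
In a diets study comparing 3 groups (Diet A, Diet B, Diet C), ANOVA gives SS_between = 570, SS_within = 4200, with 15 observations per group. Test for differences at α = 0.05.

df_between = 2, df_within = 42. F = MS_between/MS_within = 285.0/100.0 = 2.85. F_crit ≈ 3.22. Fail to reject H₀.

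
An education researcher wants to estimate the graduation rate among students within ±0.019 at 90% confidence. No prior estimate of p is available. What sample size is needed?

Conservative approach: use p = 0.5 (maximizes p(1-p) = 0.25). n = z²(0.25)/E² = 1.645²×0.25/0.019² = 1874.0 → n = 1874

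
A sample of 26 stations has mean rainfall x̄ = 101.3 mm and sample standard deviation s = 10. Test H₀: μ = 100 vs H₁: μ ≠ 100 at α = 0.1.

t = (x̄ - μ₀)/(s/√n) = (101.3 - 100)/(10/√26) = 0.663. df = 25, critical t = ±1.708. Fail to reject H₀.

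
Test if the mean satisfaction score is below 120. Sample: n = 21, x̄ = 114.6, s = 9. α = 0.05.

t = (114.6 - 120)/(9/√21) = -2.75, df = 20. Critical t = -1.725. Reject H₀.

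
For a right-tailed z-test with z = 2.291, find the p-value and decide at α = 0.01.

p = P(Z > 2.291) = 1 - Φ(2.291) ≈ 0.011. Since p ≥ 0.01, fail to reject H₀ (not significant) at α = 0.01.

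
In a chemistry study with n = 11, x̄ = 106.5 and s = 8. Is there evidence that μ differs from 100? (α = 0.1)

t = (x̄ - μ₀)/(s/√n) = (106.5 - 100)/(8/√11) = 2.695. df = 10, critical t = ±1.812. Reject H₀.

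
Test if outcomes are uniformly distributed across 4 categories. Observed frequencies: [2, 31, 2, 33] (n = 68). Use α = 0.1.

Expected = 17 each. χ² = Σ(O-E)²/E = 53.059. df = 3, critical value = 6.251. Reject H₀.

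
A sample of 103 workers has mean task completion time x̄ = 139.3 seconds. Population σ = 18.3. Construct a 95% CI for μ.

CI = x̄ ± z*(σ/√n) = 139.3 ± 1.96(18.3/√103) = 139.3 ± 3.53 = (135.77, 142.83)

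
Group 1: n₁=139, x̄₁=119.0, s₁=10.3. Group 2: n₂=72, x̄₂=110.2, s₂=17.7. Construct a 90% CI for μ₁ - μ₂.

Difference = 8.8. SE = √(10.3²/139 + 17.7²/72) = 2.262. CI = (5.08, 12.52)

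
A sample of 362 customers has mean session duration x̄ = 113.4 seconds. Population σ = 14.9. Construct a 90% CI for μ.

CI = x̄ ± z*(σ/√n) = 113.4 ± 1.645(14.9/√362) = 113.4 ± 1.29 = (112.11, 114.69)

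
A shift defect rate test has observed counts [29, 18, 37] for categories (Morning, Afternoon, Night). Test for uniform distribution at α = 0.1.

Expected = 28 each. χ² = Σ(O-E)²/E = 6.5. df = 2, critical value = 4.605. Reject H₀.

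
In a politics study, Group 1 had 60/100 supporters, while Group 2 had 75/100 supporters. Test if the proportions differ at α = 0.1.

p̂₁ = 0.6, p̂₂ = 0.75, pooled p̂ = 0.675. z = -2.265. Critical: ±1.645. Reject H₀.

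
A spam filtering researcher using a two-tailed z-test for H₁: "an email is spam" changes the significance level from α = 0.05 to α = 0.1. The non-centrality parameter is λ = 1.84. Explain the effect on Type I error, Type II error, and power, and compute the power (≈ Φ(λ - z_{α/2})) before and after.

Increasing α from 0.05 to 0.1:
• Type I error rate increases (α is the Type I rate by definition).
• Critical value moves from z_{α/2} = 1.96 to 1.645, so power = Φ(λ - z_{α/2}) goes from Φ(1.84 - 1.96) = 0.452 to Φ(1.84 - 1.645) = 0.577.
• Type II error rate β = 1 - power therefore decreases (0.548 → 0.423).
Appropriate when false negatives are costly — here, a spam email lands in the inbox.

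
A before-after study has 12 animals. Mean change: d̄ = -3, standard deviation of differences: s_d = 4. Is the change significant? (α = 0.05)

t = d̄/(s_d/√n) = -3/(4/√12) = -2.598. df = 11, critical t = ±2.201. Reject H₀.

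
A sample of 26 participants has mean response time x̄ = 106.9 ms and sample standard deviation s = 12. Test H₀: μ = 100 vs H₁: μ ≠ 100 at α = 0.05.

t = (x̄ - μ₀)/(s/√n) = (106.9 - 100)/(12/√26) = 2.932. df = 25, critical t = ±2.06. Reject H₀.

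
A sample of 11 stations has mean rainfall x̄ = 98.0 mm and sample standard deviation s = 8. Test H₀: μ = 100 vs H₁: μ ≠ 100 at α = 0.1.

t = (x̄ - μ₀)/(s/√n) = (98.0 - 100)/(8/√11) = -0.829. df = 10, critical t = ±1.812. Fail to reject H₀.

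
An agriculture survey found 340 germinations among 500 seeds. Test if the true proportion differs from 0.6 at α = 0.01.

p̂ = 0.68, p₀ = 0.6. z = (p̂ - p₀)/√(p₀(1-p₀)/n) = 3.651. Critical: ±2.576. Reject H₀.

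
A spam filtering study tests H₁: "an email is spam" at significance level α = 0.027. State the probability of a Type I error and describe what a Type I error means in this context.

P(Type I error) = α = 0.027. A Type I error is rejecting H₀ when H₀ is actually true (false positive) — here, concluding that an email is spam when in fact this is not the case. Consequence: a legitimate email is sent to the spam folder and the user misses it.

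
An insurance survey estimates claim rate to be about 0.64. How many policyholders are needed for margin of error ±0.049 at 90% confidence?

n = z²p(1-p)/E² = 1.645²×0.64×0.36/0.049² = 259.7 → n = 260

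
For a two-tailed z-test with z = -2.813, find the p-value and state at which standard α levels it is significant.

p = 2·P(Z > |-2.813|) = 2·(1 - Φ(2.813)) ≈ 0.0049. Significant at α = 0.1; Significant at α = 0.05; Significant at α = 0.01.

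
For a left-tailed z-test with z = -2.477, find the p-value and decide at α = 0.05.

p = P(Z < -2.477) = Φ(-2.477) ≈ 0.0066. Since p < 0.05, reject H₀ (significant) at α = 0.05.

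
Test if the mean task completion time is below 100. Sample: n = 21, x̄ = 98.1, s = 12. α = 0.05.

t = (98.1 - 100)/(12/√21) = -0.726, df = 20. Critical t = -1.725. Fail to reject H₀.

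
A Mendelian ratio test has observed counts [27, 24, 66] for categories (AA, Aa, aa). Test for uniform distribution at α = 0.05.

Expected = 39 each. χ² = Σ(O-E)²/E = 28.154. df = 2, critical value = 5.991. Reject H₀.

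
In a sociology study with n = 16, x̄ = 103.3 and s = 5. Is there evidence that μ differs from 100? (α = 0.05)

t = (x̄ - μ₀)/(s/√n) = (103.3 - 100)/(5/√16) = 2.64. df = 15, critical t = ±2.131. Reject H₀.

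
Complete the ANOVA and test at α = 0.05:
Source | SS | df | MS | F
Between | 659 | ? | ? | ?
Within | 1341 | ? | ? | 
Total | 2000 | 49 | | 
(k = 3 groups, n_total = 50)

df_between = 2, df_within = 47. MS_between = 329.5, MS_within = 28.53. F = 11.548, F_crit ≈ 3.195. Reject H₀.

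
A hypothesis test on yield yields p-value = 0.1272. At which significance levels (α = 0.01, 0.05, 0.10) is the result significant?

p = 0.1272. Not significant at any of the given levels.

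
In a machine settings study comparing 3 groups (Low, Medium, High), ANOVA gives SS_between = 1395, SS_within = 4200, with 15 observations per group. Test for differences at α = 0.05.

df_between = 2, df_within = 42. F = MS_between/MS_within = 697.5/100.0 = 6.975. F_crit ≈ 3.22. Reject H₀. At least one mean differs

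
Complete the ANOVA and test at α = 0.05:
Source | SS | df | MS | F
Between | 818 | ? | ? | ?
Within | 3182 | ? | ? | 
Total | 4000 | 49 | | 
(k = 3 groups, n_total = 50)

df_between = 2, df_within = 47. MS_between = 409.0, MS_within = 67.7. F = 6.041, F_crit ≈ 3.195. Reject H₀.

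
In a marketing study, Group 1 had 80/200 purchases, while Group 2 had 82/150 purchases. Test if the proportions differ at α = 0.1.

p̂₁ = 0.4, p̂₂ = 0.547, pooled p̂ = 0.463. z = -2.723. Critical: ±1.645. Reject H₀.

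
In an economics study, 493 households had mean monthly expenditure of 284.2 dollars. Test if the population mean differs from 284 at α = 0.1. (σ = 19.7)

z = (x̄ - μ₀)/(σ/√n) = (284.2 - 284)/(19.7/√493) = 0.225. Critical value: ±1.645. Since |0.225| ≤ 1.645, Fail to reject H₀.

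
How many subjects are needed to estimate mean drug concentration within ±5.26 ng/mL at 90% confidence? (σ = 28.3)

n = (z*σ/E)² = (1.645×28.3/5.26)² = 78.3 → n = 79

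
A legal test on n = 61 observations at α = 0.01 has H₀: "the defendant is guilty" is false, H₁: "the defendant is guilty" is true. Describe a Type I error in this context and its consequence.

Type I error: rejecting H₀ when it is true — concluding that the defendant is guilty when in fact it is not. Consequence: convicting an innocent person.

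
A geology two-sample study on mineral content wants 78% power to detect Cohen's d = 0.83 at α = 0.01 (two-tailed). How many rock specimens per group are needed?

z_{α/2} = 2.576, z_β = Φ⁻¹(0.78) = 0.772. For large effect (d = 0.83): n per group = 2(z_{α/2} + z_β)²/d² = 2(2.576 + 0.772)²/0.83² = 32.5 → 33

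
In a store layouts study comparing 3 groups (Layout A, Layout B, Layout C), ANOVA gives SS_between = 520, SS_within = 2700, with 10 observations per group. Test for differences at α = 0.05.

df_between = 2, df_within = 27. F = MS_between/MS_within = 260.0/100.0 = 2.6. F_crit ≈ 3.354. Fail to reject H₀.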